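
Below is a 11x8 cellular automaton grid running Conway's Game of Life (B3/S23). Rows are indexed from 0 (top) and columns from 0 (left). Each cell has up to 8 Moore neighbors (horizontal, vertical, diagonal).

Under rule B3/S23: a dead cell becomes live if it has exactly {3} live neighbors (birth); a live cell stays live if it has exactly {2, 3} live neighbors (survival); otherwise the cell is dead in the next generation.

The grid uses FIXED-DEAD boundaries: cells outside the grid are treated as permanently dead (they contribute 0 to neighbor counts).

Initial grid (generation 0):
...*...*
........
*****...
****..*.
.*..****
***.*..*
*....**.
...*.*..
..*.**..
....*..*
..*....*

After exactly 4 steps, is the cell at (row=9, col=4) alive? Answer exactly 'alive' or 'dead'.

Simulating step by step:
Generation 0 (given above): 34 live cells
Generation 1: 24 live cells
........
.*..*...
*...*...
......**
....*..*
*.***..*
*.**.**.
...*....
.....**.
....***.
........
Generation 2: 17 live cells
........
........
.....*..
.....***
....**.*
..*....*
.....**.
..**....
......*.
....*.*.
.....*..
Generation 3: 16 live cells
........
........
.....*..
.......*
....**.*
....*..*
..**..*.
.....**.
...*.*..
......*.
.....*..
Generation 4: 20 live cells
........
........
........
....**..
....**.*
....*..*
...**.**
..**.**.
....**..
....***.
........

Cell (9,4) at generation 4: 1 -> alive

Answer: alive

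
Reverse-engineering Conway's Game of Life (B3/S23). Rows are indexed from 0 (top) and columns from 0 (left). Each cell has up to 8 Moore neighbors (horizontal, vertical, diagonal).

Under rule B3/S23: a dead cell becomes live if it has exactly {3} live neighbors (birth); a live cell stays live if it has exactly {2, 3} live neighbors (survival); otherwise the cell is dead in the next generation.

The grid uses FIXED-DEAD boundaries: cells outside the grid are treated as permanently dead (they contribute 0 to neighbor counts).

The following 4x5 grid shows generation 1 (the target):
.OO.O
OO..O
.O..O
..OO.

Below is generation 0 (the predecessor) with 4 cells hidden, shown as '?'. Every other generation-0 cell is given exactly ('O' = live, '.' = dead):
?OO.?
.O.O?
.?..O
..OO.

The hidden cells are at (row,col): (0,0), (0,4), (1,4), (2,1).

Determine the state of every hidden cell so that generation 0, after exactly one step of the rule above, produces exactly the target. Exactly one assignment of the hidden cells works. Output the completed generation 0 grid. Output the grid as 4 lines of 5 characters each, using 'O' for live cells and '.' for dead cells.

Hidden generation-0 cells (in order): (0,0), (0,4), (1,4), (2,1).
A hidden cell only influences target cells in its own 3x3 neighborhood. Try each of the 2^4 = 16 assignments, step the completed generation 0 forward once under B3/S23, and compare with the target:
  (0,0)=. (0,4)=. (1,4)=. (2,1)=. -> step gives (0,4)='.' but target has 'O' -> reject
  (0,0)=. (0,4)=. (1,4)=. (2,1)=O -> step gives (0,4)='.' but target has 'O' -> reject
  (0,0)=. (0,4)=. (1,4)=O (2,1)=. -> step gives (0,3)='O' but target has '.' -> reject
  (0,0)=. (0,4)=. (1,4)=O (2,1)=O -> step gives (0,3)='O' but target has '.' -> reject
  (0,0)=. (0,4)=O (1,4)=. (2,1)=. -> step gives (0,3)='O' but target has '.' -> reject
  (0,0)=. (0,4)=O (1,4)=. (2,1)=O -> step gives (0,3)='O' but target has '.' -> reject
  (0,0)=. (0,4)=O (1,4)=O (2,1)=. -> step gives (1,0)='.' but target has 'O' -> reject
  (0,0)=. (0,4)=O (1,4)=O (2,1)=O -> step reproduces the target at every cell -> ACCEPT
  (0,0)=O (0,4)=. (1,4)=. (2,1)=. -> step gives (0,0)='O' but target has '.' -> reject
  (0,0)=O (0,4)=. (1,4)=. (2,1)=O -> step gives (0,0)='O' but target has '.' -> reject
  (0,0)=O (0,4)=. (1,4)=O (2,1)=. -> step gives (0,0)='O' but target has '.' -> reject
  (0,0)=O (0,4)=. (1,4)=O (2,1)=O -> step gives (0,0)='O' but target has '.' -> reject
  (0,0)=O (0,4)=O (1,4)=. (2,1)=. -> step gives (0,0)='O' but target has '.' -> reject
  (0,0)=O (0,4)=O (1,4)=. (2,1)=O -> step gives (0,0)='O' but target has '.' -> reject
  (0,0)=O (0,4)=O (1,4)=O (2,1)=. -> step gives (0,0)='O' but target has '.' -> reject
  (0,0)=O (0,4)=O (1,4)=O (2,1)=O -> step gives (0,0)='O' but target has '.' -> reject
Unique solution: (0,0)=dead, (0,4)=live, (1,4)=live, (2,1)=live.
Check: live-neighbor counts of every cell in the completed generation 0:
22342
33543
22553
12222
Applying B3/S23 to generation 0 with these counts gives:
.OO.O
OO..O
.O..O
..OO.
which matches the target exactly.

Answer: .OO.O
.O.OO
.O..O
..OO.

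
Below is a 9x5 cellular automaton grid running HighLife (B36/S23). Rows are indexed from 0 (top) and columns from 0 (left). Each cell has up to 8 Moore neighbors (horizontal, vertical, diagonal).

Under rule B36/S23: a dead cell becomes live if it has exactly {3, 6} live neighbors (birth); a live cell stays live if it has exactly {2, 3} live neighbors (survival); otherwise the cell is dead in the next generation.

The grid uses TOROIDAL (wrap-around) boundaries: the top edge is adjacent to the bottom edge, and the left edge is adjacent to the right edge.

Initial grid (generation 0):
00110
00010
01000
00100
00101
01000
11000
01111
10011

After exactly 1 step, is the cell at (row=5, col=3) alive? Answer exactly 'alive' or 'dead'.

Answer: dead

Derivation:
Simulating step by step:
Generation 0 (given above): 17 live cells
Generation 1: 16 live cells
00100
00010
00100
01110
01110
01100
00011
10000
10100

Cell (5,3) at generation 1: 0 -> dead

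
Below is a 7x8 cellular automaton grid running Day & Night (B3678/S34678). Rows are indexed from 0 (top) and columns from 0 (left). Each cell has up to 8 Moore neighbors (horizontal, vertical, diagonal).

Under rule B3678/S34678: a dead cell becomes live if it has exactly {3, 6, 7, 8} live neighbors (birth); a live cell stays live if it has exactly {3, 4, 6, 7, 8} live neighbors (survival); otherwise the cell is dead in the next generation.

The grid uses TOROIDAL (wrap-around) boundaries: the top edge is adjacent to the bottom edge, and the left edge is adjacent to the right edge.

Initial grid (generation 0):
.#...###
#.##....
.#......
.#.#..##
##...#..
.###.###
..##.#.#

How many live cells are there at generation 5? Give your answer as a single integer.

Simulating step by step:
Generation 0 (given above): 25 live cells
Generation 1: 24 live cells
.#....##
#.#...##
.#.#...#
.#......
.###.##.
.#.#.#.#
...#.###
Generation 2: 24 live cells
..#...##
..#...#.
.#....##
.####.#.
.#....#.
..######
.....###
Generation 3: 25 live cells
.......#
##...##.
##....##
.##...#.
####.##.
#...#.##
#.#...#.
Generation 4: 27 live cells
.....#.#
.#....##
......#.
##.#..##
#.######
##....##
##...###
Generation 5: 35 live cells
##...##.
#....###
.##..###
##.#...#
########
#..#.###
##...###
Population at generation 5: 35

Answer: 35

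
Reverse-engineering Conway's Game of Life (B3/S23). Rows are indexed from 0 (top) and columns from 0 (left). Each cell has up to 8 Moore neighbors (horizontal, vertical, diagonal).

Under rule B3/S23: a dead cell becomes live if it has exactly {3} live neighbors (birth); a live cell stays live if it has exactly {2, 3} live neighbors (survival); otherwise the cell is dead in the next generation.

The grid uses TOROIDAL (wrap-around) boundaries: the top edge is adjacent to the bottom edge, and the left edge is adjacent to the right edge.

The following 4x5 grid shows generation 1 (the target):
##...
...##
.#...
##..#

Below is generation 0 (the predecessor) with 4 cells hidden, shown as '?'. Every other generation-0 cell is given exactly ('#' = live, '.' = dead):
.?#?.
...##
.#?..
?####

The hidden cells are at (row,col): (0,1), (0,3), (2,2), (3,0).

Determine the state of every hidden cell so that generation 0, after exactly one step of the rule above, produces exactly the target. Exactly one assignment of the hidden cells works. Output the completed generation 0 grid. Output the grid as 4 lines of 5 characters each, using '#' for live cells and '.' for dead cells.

Answer: ..##.
...##
.#...
.####

Derivation:
Hidden generation-0 cells (in order): (0,1), (0,3), (2,2), (3,0).
A hidden cell only influences target cells in its own 3x3 neighborhood. Try each of the 2^4 = 16 assignments, step the completed generation 0 forward once under B3/S23, and compare with the target:
  (0,1)=. (0,3)=. (2,2)=. (3,0)=. -> step gives (1,2)='#' but target has '.' -> reject
  (0,1)=. (0,3)=. (2,2)=. (3,0)=# -> step gives (0,0)='.' but target has '#' -> reject
  (0,1)=. (0,3)=. (2,2)=# (3,0)=. -> step gives (1,1)='#' but target has '.' -> reject
  (0,1)=. (0,3)=. (2,2)=# (3,0)=# -> step gives (0,0)='.' but target has '#' -> reject
  (0,1)=. (0,3)=# (2,2)=. (3,0)=. -> step reproduces the target at every cell -> ACCEPT
  (0,1)=. (0,3)=# (2,2)=. (3,0)=# -> step gives (0,0)='.' but target has '#' -> reject
  (0,1)=. (0,3)=# (2,2)=# (3,0)=. -> step gives (1,1)='#' but target has '.' -> reject
  (0,1)=. (0,3)=# (2,2)=# (3,0)=# -> step gives (0,0)='.' but target has '#' -> reject
  (0,1)=# (0,3)=. (2,2)=. (3,0)=. -> step gives (0,0)='.' but target has '#' -> reject
  (0,1)=# (0,3)=. (2,2)=. (3,0)=# -> step gives (0,0)='.' but target has '#' -> reject
  (0,1)=# (0,3)=. (2,2)=# (3,0)=. -> step gives (0,0)='.' but target has '#' -> reject
  (0,1)=# (0,3)=. (2,2)=# (3,0)=# -> step gives (0,0)='.' but target has '#' -> reject
  (0,1)=# (0,3)=# (2,2)=. (3,0)=. -> step gives (0,0)='.' but target has '#' -> reject
  (0,1)=# (0,3)=# (2,2)=. (3,0)=# -> step gives (0,0)='.' but target has '#' -> reject
  (0,1)=# (0,3)=# (2,2)=# (3,0)=. -> step gives (0,0)='.' but target has '#' -> reject
  (0,1)=# (0,3)=# (2,2)=# (3,0)=# -> step gives (0,0)='.' but target has '#' -> reject
Unique solution: (0,1)=dead, (0,3)=live, (2,2)=dead, (3,0)=dead.
Check: live-neighbor counts of every cell in the completed generation 0:
33565
22432
42554
33542
Applying B3/S23 to generation 0 with these counts gives:
##...
...##
.#...
##..#
which matches the target exactly.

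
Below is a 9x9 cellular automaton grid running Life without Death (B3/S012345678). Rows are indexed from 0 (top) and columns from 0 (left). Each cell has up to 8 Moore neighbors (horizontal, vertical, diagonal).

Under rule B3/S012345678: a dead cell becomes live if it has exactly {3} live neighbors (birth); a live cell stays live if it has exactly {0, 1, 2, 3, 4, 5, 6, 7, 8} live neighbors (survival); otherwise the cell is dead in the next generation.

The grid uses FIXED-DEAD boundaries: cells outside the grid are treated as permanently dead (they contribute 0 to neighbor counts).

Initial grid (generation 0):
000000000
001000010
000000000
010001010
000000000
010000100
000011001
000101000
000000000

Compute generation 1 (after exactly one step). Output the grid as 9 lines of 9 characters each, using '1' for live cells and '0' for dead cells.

Answer: 000000000
001000010
000000100
010001010
000000100
010001100
000011101
000101000
000000000

Derivation:
Simulating step by step:
Generation 0 (given above): 12 live cells
Generation 1: 16 live cells
(generation 1 grid is the final answer)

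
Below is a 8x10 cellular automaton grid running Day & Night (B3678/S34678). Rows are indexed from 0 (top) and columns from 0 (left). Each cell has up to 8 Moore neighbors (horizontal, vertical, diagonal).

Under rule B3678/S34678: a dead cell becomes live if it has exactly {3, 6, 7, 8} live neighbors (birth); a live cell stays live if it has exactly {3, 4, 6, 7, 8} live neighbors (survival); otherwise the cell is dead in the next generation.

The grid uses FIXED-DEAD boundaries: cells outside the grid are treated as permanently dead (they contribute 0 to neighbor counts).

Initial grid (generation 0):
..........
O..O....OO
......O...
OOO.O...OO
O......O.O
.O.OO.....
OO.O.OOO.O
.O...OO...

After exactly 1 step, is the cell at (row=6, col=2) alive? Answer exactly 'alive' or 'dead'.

Answer: dead

Derivation:
Simulating step by step:
Generation 0 (given above): 27 live cells
Generation 1: 23 live cells
..........
..........
O.OO...O..
.O.....OO.
O...O.....
.O..OO.O..
OO...OO...
O.O.OOOO..

Cell (6,2) at generation 1: 0 -> dead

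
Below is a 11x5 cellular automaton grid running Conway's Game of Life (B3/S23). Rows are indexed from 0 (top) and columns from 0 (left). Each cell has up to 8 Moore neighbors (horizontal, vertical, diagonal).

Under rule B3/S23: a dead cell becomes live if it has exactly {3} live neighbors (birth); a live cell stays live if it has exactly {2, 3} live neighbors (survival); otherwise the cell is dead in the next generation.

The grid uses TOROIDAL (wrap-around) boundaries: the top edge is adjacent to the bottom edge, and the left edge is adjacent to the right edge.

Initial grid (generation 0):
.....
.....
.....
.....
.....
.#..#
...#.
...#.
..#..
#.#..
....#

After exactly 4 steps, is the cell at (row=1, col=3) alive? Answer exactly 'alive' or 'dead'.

Answer: dead

Derivation:
Simulating step by step:
Generation 0 (given above): 8 live cells
Generation 1: 10 live cells
.....
.....
.....
.....
.....
.....
..###
..##.
.###.
.#.#.
.....
Generation 2: 7 live cells
.....
.....
.....
.....
.....
...#.
..#.#
.....
.#..#
.#.#.
.....
Generation 3: 8 live cells
.....
.....
.....
.....
.....
...#.
...#.
#..#.
#.#..
#.#..
.....
Generation 4: 8 live cells
.....
.....
.....
.....
.....
.....
..##.
.###.
#.##.
.....
.....

Cell (1,3) at generation 4: 0 -> dead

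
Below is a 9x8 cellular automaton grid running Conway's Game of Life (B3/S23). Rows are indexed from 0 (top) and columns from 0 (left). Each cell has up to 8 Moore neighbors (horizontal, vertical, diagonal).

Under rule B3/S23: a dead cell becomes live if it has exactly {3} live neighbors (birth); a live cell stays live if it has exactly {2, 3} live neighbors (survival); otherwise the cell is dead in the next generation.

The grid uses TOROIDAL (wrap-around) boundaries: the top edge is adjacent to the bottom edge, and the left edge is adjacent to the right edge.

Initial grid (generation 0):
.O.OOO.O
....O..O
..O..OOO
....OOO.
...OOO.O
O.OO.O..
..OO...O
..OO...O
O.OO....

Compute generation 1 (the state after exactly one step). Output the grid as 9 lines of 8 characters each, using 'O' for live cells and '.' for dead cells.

Answer: .O...OOO
..O....O
...O...O
........
..O....O
OO...O.O
O.....OO
O...O..O
O.....OO

Derivation:
Simulating step by step:
Generation 0 (given above): 31 live cells
Generation 1: 23 live cells
(generation 1 grid is the final answer)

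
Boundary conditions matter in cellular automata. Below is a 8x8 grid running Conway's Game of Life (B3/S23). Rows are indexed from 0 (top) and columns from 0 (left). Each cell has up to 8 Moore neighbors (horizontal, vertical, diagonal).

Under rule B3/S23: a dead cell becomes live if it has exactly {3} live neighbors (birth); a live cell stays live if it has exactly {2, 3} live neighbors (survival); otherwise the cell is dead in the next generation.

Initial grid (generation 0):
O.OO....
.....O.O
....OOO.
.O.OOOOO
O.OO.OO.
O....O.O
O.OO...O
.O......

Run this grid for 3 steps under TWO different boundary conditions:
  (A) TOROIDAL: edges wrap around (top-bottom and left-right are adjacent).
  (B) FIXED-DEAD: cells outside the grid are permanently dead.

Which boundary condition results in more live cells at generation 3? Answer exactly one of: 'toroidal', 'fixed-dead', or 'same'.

Answer: toroidal

Derivation:
Under TOROIDAL boundary, generation 3:
.OO..O..
....OO..
....O..O
...O...O
O.......
.OOO..OO
..OO.O..
..O..O..
Population = 20

Under FIXED-DEAD boundary, generation 3:
........
...O....
..O.O...
.O.O....
O.......
O.OO.OOO
O.......
.OO.....
Population = 15

Comparison: toroidal=20, fixed-dead=15 -> toroidal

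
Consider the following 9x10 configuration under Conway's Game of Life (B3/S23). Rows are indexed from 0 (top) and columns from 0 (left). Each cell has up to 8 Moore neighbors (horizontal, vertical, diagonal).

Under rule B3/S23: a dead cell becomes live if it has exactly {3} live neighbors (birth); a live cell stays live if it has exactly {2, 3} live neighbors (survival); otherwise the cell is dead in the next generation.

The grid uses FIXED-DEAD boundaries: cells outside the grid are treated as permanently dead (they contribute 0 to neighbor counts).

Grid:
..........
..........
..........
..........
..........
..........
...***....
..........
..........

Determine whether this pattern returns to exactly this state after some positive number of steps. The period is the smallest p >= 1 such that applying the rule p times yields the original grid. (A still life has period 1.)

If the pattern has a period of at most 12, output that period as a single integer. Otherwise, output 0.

Answer: 2

Derivation:
Simulating and comparing each generation to the original:
Gen 0 (original, given above): 3 live cells
Gen 1: 3 live cells, differs from original
Gen 2: 3 live cells, MATCHES original -> period = 2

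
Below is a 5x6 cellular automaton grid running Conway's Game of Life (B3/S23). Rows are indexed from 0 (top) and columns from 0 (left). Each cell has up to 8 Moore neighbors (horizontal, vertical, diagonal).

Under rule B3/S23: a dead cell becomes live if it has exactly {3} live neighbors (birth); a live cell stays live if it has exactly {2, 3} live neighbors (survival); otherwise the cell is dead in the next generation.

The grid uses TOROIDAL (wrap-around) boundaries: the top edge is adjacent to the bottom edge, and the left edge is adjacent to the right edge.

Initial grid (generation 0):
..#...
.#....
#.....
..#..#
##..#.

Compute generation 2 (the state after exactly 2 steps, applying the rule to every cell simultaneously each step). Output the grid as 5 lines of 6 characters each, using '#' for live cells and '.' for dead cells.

Answer: ...#.#
..#...
##....
....##
..####

Derivation:
Simulating step by step:
Generation 0 (given above): 8 live cells
Generation 1: 11 live cells
#.#...
.#....
##....
.....#
####.#
Generation 2: 11 live cells
(generation 2 grid is the final answer)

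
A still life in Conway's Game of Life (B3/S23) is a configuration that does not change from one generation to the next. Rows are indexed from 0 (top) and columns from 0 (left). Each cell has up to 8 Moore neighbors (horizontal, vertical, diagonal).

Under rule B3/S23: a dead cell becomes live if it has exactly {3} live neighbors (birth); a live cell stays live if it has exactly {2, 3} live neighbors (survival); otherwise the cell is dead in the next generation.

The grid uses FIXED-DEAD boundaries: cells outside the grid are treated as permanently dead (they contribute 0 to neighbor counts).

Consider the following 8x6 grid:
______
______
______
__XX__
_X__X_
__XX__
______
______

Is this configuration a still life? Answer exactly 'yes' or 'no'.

Answer: yes

Derivation:
Compute generation 1 and compare to generation 0 (given above):
Generation 1:
______
______
______
__XX__
_X__X_
__XX__
______
______
The grids are IDENTICAL -> still life.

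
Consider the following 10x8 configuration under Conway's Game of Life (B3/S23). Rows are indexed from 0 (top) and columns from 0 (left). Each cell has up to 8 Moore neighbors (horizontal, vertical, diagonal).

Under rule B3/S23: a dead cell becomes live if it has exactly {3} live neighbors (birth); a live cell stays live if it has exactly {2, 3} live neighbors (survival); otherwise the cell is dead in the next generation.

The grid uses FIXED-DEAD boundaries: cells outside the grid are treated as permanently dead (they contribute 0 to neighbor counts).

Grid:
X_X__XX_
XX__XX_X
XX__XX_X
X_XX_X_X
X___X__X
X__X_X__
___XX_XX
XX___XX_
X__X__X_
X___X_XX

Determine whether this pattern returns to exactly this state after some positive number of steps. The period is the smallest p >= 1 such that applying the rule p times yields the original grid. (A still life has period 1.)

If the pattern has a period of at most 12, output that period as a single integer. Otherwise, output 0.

Answer: 0

Derivation:
Simulating and comparing each generation to the original:
Gen 0 (original, given above): 40 live cells
Gen 1: 33 live cells, differs from original
Gen 2: 29 live cells, differs from original
Gen 3: 19 live cells, differs from original
Gen 4: 21 live cells, differs from original
Gen 5: 25 live cells, differs from original
Gen 6: 32 live cells, differs from original
Gen 7: 23 live cells, differs from original
Gen 8: 32 live cells, differs from original
Gen 9: 24 live cells, differs from original
Gen 10: 27 live cells, differs from original
Gen 11: 23 live cells, differs from original
Gen 12: 21 live cells, differs from original
No period found within 12 steps.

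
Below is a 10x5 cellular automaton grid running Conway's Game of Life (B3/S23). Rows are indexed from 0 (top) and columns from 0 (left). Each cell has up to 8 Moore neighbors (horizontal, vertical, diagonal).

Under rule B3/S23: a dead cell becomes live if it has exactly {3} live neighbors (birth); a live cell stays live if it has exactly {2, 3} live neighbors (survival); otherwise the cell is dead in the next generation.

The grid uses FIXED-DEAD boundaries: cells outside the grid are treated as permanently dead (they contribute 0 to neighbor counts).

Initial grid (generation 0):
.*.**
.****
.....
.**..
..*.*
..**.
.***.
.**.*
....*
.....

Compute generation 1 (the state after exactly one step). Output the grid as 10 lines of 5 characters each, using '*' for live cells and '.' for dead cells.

Answer: .*..*
.*..*
.....
.***.
.....
....*
....*
.*..*
...*.
.....

Derivation:
Simulating step by step:
Generation 0 (given above): 20 live cells
Generation 1: 12 live cells
(generation 1 grid is the final answer)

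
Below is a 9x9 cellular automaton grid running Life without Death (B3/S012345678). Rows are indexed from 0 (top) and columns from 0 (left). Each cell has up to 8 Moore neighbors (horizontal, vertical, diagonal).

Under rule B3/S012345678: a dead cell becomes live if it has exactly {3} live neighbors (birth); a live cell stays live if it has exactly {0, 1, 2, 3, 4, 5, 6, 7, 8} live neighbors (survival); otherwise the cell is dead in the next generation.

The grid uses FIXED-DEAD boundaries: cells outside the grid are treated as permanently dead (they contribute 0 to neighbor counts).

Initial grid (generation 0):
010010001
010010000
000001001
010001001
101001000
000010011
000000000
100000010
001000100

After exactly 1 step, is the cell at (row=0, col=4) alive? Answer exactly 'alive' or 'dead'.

Answer: alive

Derivation:
Simulating step by step:
Generation 0 (given above): 20 live cells
Generation 1: 31 live cells
010010001
010011000
000011001
010011101
111011111
000010011
000000011
100000010
001000100

Cell (0,4) at generation 1: 1 -> alive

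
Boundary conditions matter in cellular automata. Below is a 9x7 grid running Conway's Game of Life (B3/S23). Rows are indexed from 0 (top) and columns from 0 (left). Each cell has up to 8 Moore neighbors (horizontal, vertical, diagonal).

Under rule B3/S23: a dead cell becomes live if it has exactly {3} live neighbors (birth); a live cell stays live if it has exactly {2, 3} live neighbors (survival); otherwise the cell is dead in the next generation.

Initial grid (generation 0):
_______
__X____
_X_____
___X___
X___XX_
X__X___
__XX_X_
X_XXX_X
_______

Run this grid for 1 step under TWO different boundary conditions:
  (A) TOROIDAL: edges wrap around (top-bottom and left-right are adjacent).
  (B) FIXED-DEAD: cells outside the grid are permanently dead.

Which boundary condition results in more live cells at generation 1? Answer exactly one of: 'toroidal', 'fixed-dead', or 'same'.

Answer: toroidal

Derivation:
Under TOROIDAL boundary, generation 1:
_______
_______
__X____
____X__
___XX_X
_XXX_X_
X____X_
_XX_XXX
___X___
Population = 17

Under FIXED-DEAD boundary, generation 1:
_______
_______
__X____
____X__
___XX__
_XXX_X_
_____X_
_XX_XX_
___X___
Population = 14

Comparison: toroidal=17, fixed-dead=14 -> toroidal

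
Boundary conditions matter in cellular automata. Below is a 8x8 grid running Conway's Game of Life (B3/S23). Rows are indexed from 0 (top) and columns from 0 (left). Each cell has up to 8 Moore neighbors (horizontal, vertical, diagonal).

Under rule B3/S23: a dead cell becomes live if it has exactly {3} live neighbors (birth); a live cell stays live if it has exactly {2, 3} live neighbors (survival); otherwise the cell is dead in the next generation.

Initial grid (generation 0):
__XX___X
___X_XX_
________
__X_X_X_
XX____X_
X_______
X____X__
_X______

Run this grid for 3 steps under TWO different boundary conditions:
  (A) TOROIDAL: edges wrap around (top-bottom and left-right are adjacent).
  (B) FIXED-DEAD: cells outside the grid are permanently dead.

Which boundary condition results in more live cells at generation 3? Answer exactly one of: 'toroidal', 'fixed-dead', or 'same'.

Under TOROIDAL boundary, generation 3:
________
X____X__
_____X__
_XX__X__
_XX____X
_______X
______XX
X_____XX
Population = 15

Under FIXED-DEAD boundary, generation 3:
________
_____XXX
_X______
X_X__XX_
X_X_____
________
________
________
Population = 10

Comparison: toroidal=15, fixed-dead=10 -> toroidal

Answer: toroidal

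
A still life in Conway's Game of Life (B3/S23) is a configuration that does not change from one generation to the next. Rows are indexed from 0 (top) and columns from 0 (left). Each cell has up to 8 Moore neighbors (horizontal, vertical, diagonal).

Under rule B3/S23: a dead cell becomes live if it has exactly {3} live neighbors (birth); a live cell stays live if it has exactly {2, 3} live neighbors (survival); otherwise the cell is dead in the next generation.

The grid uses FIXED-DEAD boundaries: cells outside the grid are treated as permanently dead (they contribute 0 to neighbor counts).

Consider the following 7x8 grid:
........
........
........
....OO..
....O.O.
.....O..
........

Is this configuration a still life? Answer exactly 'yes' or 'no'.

Answer: yes

Derivation:
Compute generation 1 and compare to generation 0 (given above):
Generation 1:
........
........
........
....OO..
....O.O.
.....O..
........
The grids are IDENTICAL -> still life.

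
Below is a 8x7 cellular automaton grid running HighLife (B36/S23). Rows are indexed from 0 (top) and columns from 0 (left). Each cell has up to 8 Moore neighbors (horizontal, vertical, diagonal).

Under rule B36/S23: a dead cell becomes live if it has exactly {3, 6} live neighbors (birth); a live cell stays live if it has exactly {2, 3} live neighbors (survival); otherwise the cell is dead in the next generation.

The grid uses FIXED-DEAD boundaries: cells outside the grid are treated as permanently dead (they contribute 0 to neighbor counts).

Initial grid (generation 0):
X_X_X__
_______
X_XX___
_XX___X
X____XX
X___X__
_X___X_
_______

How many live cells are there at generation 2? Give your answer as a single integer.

Simulating step by step:
Generation 0 (given above): 16 live cells
Generation 1: 15 live cells
_______
__X____
__XX___
X_XX_XX
X____XX
XX__X_X
_______
_______
Generation 2: 13 live cells
_______
__XX___
____X__
__XX_XX
X_XX___
XX____X
_______
_______
Population at generation 2: 13

Answer: 13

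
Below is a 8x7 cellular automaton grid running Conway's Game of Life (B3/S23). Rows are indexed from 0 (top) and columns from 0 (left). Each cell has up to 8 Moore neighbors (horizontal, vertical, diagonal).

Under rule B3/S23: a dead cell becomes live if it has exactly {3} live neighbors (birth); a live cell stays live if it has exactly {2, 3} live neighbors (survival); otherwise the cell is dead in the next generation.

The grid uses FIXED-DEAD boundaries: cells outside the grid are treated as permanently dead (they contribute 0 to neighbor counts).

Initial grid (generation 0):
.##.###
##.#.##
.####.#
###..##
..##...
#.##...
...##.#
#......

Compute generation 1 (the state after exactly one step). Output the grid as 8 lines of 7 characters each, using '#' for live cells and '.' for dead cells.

Simulating step by step:
Generation 0 (given above): 29 live cells
Generation 1: 17 live cells
(generation 1 grid is the final answer)

Answer: #####.#
#......
.......
#....##
#...#..
.#.....
.####..
.......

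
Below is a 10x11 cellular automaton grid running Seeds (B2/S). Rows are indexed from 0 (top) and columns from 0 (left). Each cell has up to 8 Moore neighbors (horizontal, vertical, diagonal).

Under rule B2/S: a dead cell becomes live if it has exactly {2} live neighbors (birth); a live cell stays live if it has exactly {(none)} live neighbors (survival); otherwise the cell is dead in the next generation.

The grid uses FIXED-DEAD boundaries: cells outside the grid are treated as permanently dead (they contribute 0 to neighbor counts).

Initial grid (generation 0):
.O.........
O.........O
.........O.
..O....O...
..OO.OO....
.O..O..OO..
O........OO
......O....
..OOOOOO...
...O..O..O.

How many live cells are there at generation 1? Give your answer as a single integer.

Answer: 22

Derivation:
Simulating step by step:
Generation 0 (given above): 27 live cells
Generation 1: 22 live cells
O..........
.O.......O.
.O......O.O
.O..OO..O..
...........
O.........O
.O...OO....
.OO.....OOO
........O..
........O..
Population at generation 1: 22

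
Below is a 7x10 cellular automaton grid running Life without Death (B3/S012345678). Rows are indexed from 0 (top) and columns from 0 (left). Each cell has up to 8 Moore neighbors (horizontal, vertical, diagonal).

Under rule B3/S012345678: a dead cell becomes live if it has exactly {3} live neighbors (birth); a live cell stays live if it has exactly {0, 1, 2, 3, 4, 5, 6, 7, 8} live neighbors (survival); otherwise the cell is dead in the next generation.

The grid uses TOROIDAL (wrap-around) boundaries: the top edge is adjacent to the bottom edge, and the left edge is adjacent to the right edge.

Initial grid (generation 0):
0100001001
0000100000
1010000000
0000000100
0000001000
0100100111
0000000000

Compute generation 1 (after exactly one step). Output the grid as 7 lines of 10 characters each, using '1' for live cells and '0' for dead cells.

Simulating step by step:
Generation 0 (given above): 13 live cells
Generation 1: 17 live cells
(generation 1 grid is the final answer)

Answer: 0100001001
1100100000
1010000000
0000000100
0000001000
0100100111
0000000101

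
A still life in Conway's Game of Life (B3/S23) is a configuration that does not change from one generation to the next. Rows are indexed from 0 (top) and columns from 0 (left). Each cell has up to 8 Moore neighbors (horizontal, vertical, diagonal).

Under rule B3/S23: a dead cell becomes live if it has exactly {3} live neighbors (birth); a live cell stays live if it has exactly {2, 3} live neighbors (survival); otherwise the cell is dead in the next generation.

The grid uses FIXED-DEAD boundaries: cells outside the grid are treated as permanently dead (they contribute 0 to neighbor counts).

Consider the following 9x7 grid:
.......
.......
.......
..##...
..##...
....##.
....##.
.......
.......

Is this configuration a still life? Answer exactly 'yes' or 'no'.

Compute generation 1 and compare to generation 0 (given above):
Generation 1:
.......
.......
.......
..##...
..#....
.....#.
....##.
.......
.......
Cell (4,3) differs: gen0=1 vs gen1=0 -> NOT a still life.

Answer: no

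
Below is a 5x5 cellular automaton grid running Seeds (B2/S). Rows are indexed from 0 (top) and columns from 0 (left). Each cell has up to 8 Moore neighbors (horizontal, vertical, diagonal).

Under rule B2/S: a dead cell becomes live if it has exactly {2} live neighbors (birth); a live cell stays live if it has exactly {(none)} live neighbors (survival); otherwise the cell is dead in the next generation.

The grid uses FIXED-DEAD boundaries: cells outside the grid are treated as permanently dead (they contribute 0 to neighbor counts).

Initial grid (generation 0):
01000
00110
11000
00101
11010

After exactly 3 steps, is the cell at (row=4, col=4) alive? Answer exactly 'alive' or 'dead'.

Answer: alive

Derivation:
Simulating step by step:
Generation 0 (given above): 10 live cells
Generation 1: 3 live cells
00010
00000
00001
00000
00001
Generation 2: 4 live cells
00000
00011
00000
00011
00000
Generation 3: 5 live cells
00011
00000
00100
00000
00011

Cell (4,4) at generation 3: 1 -> alive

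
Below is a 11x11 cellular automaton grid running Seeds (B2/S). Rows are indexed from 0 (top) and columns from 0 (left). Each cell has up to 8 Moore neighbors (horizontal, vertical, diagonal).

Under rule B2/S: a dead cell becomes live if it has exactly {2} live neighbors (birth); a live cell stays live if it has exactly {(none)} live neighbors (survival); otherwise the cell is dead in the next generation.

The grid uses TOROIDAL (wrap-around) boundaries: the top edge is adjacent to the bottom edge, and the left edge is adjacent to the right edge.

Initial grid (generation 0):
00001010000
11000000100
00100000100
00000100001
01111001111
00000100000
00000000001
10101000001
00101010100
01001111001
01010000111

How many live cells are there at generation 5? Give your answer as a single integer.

Simulating step by step:
Generation 0 (given above): 38 live cells
Generation 1: 18 live cells
00010100000
00110100010
00000001001
00000010000
00000000000
01000011000
01011100010
00000001000
00000000000
00000000000
00000000000
Generation 2: 21 live cells
00000010000
00000000101
00111100110
00000001000
00000100000
10010000100
10000000000
00110110100
00000000000
00000000000
00001000000
Generation 3: 31 live cells
00000101010
00100010000
00000010001
00100000010
00001011100
01001000001
00000110111
01001001000
00111111000
00000000000
00000100000
Generation 4: 29 live cells
00001000100
00000000111
01110101010
00010000001
11100000001
00010000000
01110000000
10000000001
01000000100
00100001000
00001000100
Generation 5: 27 live cells
00010100001
11000110000
00000010000
00000010100
00001000010
00001000001
00001000001
00010000010
00100001011
01010000010
00000100010
Population at generation 5: 27

Answer: 27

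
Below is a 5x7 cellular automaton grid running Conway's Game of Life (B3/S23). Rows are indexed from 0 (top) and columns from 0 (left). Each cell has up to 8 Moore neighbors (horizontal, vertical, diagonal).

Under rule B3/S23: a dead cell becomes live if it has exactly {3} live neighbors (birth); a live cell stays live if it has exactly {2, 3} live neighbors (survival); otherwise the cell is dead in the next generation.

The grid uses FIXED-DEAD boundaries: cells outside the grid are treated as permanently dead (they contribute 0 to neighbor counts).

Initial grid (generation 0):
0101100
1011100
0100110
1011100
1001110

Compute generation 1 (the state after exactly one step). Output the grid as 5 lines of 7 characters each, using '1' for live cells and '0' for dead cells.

Answer: 0100100
1000000
1000010
1010000
0110010

Derivation:
Simulating step by step:
Generation 0 (given above): 18 live cells
Generation 1: 10 live cells
(generation 1 grid is the final answer)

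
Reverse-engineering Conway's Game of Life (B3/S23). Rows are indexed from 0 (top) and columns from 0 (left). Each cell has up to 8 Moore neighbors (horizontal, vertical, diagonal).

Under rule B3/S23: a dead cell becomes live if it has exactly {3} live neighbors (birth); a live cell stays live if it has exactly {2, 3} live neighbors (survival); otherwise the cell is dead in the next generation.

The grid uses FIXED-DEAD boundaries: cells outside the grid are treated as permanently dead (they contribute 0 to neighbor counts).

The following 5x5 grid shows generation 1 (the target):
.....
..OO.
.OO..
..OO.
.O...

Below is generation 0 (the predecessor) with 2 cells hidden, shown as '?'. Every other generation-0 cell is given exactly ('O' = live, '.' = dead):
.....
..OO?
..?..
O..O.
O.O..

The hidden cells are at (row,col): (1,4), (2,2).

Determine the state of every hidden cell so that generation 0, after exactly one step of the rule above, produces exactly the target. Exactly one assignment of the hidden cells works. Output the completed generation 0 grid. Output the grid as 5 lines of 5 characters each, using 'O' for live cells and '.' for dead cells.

Answer: .....
..OO.
..O..
O..O.
O.O..

Derivation:
Hidden generation-0 cells (in order): (1,4), (2,2).
A hidden cell only influences target cells in its own 3x3 neighborhood. Try each of the 2^2 = 4 assignments, step the completed generation 0 forward once under B3/S23, and compare with the target:
  (1,4)=. (2,2)=. -> step gives (1,2)='.' but target has 'O' -> reject
  (1,4)=. (2,2)=O -> step reproduces the target at every cell -> ACCEPT
  (1,4)=O (2,2)=. -> step gives (0,3)='O' but target has '.' -> reject
  (1,4)=O (2,2)=O -> step gives (0,3)='O' but target has '.' -> reject
Unique solution: (1,4)=dead, (2,2)=live.
Check: live-neighbor counts of every cell in the completed generation 0:
01221
02221
13342
14321
13121
Applying B3/S23 to generation 0 with these counts gives:
.....
..OO.
.OO..
..OO.
.O...
which matches the target exactly.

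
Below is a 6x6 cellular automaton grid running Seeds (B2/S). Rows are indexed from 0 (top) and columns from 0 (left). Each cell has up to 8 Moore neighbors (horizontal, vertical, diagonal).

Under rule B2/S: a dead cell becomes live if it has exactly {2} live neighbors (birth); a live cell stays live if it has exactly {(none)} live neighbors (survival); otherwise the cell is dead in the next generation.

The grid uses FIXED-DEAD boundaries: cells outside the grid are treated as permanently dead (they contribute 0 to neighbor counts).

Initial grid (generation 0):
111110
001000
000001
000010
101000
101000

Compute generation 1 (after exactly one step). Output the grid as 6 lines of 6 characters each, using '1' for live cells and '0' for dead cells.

Answer: 000000
100001
000110
010101
000000
000100

Derivation:
Simulating step by step:
Generation 0 (given above): 12 live cells
Generation 1: 8 live cells
(generation 1 grid is the final answer)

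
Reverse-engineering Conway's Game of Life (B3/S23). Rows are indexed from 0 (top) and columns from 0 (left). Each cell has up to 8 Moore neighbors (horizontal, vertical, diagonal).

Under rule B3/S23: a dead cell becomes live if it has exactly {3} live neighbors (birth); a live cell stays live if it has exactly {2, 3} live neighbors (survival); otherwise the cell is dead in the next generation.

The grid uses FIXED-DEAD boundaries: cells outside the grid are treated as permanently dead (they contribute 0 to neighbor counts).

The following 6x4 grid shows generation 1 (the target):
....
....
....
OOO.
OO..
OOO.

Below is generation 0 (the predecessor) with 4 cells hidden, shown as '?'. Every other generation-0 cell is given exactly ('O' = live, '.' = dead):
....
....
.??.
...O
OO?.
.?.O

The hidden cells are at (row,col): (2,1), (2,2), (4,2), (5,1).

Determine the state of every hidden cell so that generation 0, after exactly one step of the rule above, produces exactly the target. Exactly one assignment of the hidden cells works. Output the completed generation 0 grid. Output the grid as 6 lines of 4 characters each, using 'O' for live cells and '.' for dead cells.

Hidden generation-0 cells (in order): (2,1), (2,2), (4,2), (5,1).
A hidden cell only influences target cells in its own 3x3 neighborhood. Try each of the 2^4 = 16 assignments, step the completed generation 0 forward once under B3/S23, and compare with the target:
  (2,1)=. (2,2)=. (4,2)=. (5,1)=. -> step gives (3,0)='.' but target has 'O' -> reject
  (2,1)=. (2,2)=. (4,2)=. (5,1)=O -> step gives (3,0)='.' but target has 'O' -> reject
  (2,1)=. (2,2)=. (4,2)=O (5,1)=. -> step gives (3,0)='.' but target has 'O' -> reject
  (2,1)=. (2,2)=. (4,2)=O (5,1)=O -> step gives (3,0)='.' but target has 'O' -> reject
  (2,1)=. (2,2)=O (4,2)=. (5,1)=. -> step gives (3,0)='.' but target has 'O' -> reject
  (2,1)=. (2,2)=O (4,2)=. (5,1)=O -> step gives (3,0)='.' but target has 'O' -> reject
  (2,1)=. (2,2)=O (4,2)=O (5,1)=. -> step gives (3,0)='.' but target has 'O' -> reject
  (2,1)=. (2,2)=O (4,2)=O (5,1)=O -> step gives (3,0)='.' but target has 'O' -> reject
  (2,1)=O (2,2)=. (4,2)=. (5,1)=. -> step gives (4,0)='.' but target has 'O' -> reject
  (2,1)=O (2,2)=. (4,2)=. (5,1)=O -> step reproduces the target at every cell -> ACCEPT
  (2,1)=O (2,2)=. (4,2)=O (5,1)=. -> step gives (3,1)='.' but target has 'O' -> reject
  (2,1)=O (2,2)=. (4,2)=O (5,1)=O -> step gives (3,1)='.' but target has 'O' -> reject
  (2,1)=O (2,2)=O (4,2)=. (5,1)=. -> step gives (2,2)='O' but target has '.' -> reject
  (2,1)=O (2,2)=O (4,2)=. (5,1)=O -> step gives (2,2)='O' but target has '.' -> reject
  (2,1)=O (2,2)=O (4,2)=O (5,1)=. -> step gives (2,2)='O' but target has '.' -> reject
  (2,1)=O (2,2)=O (4,2)=O (5,1)=O -> step gives (2,2)='O' but target has '.' -> reject
Unique solution: (2,1)=live, (2,2)=dead, (4,2)=dead, (5,1)=live.
Check: live-neighbor counts of every cell in the completed generation 0:
0000
1110
1021
3330
2242
3230
Applying B3/S23 to generation 0 with these counts gives:
....
....
....
OOO.
OO..
OOO.
which matches the target exactly.

Answer: ....
....
.O..
...O
OO..
.O.O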